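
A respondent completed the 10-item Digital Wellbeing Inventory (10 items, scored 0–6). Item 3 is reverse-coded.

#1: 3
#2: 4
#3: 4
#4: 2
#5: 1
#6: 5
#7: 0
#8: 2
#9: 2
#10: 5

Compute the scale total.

Reverse-coded items (on a 0–6 scale, reversed = 6 − raw):
  item 3: 6 − 4 = 2
Scored responses: 3, 4, 2, 2, 1, 5, 0, 2, 2, 5
Total = 3 + 4 + 2 + 2 + 1 + 5 + 0 + 2 + 2 + 5 = 26

26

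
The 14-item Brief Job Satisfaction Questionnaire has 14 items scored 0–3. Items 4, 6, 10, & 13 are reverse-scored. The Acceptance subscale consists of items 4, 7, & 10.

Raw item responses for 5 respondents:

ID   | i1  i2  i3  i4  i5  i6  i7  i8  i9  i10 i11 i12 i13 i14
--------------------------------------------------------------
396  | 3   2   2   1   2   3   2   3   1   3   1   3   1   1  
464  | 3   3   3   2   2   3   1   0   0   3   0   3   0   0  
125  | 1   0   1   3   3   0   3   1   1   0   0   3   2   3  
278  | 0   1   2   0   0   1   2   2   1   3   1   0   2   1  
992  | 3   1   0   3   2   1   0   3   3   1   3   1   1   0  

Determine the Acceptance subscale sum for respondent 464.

Respondent 464 raw: 3, 3, 3, 2, 2, 3, 1, 0, 0, 3, 0, 3, 0, 0.
Acceptance items: 4, 7, 10.
Reverse-coded (on a 0–3 scale, reversed = 3 − raw):
  item 4: 3 − 2 = 1
  item 7: 1
  item 10: 3 − 3 = 0
Sum = 1 + 1 + 0 = 2

2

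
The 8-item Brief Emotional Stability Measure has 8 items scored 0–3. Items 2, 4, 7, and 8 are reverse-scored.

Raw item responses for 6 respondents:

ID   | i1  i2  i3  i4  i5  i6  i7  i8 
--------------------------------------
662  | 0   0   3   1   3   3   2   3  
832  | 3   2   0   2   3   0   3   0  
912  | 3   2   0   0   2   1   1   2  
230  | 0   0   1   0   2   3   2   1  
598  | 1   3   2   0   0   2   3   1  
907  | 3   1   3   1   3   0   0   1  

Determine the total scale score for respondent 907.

Respondent 907 raw: 3, 1, 3, 1, 3, 0, 0, 1.
Reverse-coded (reversed = (0+3) − raw = 3 − raw):
  item 1: 3
  item 2: 3 − 1 = 2
  item 3: 3
  item 4: 3 − 1 = 2
  item 5: 3
  item 6: 0
  item 7: 3 − 0 = 3
  item 8: 3 − 1 = 2
Sum = 3 + 2 + 3 + 2 + 3 + 0 + 3 + 2 = 18

18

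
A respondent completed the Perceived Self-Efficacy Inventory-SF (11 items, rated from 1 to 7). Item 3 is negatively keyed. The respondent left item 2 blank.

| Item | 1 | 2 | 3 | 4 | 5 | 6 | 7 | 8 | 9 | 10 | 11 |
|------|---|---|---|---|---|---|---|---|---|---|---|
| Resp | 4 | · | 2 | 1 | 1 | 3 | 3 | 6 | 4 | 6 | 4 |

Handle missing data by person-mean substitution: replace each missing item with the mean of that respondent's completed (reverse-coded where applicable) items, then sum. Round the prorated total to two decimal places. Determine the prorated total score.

Reverse-coded (reversed = (1+7) − raw = 8 − raw):
  item 3: 8 − 2 = 6
Completed scored items (10 of 11): 4, 6, 1, 1, 3, 3, 6, 4, 6, 4; sum = 38.
Person mean = 38 / 10 ≈ 3.8000
Prorated total = (38 / 10) × 11 = 41.80 (to 2 dp)

41.80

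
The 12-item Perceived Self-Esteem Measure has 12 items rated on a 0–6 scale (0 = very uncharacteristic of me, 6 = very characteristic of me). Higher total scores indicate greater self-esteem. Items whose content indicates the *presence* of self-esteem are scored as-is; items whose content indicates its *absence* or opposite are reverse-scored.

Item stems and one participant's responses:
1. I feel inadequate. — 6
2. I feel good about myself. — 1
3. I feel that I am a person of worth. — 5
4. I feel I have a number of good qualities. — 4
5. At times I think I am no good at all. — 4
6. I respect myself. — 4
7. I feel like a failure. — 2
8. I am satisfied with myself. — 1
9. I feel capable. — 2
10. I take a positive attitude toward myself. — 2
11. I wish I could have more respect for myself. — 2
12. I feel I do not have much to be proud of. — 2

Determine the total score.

Items 1, 5, 7, 11, 12 describe the absence/opposite of self-esteem → reverse-score.
reverse-coded value = 6 − response.
  item 1: 6 − 6 = 0
  item 2: 1
  item 3: 5
  item 4: 4
  item 5: 6 − 4 = 2
  item 6: 4
  item 7: 6 − 2 = 4
  item 8: 1
  item 9: 2
  item 10: 2
  item 11: 6 − 2 = 4
  item 12: 6 − 2 = 4
Total = 0 + 1 + 5 + 4 + 2 + 4 + 4 + 1 + 2 + 2 + 4 + 4 = 33

33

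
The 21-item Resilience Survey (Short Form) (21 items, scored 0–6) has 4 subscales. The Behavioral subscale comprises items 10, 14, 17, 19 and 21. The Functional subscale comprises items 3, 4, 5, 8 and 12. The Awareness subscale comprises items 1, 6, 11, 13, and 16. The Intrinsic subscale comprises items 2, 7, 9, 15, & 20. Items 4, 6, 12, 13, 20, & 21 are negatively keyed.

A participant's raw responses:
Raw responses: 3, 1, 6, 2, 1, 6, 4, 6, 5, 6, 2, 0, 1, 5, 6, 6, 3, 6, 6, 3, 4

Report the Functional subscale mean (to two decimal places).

4.60

Functional items: 3, 4, 5, 8, 12.
Of these, items 4 and 12 are negatively keyed; reversed = (0+6) − raw = 6 − raw.
  item 3: 6
  item 4: 6 − 2 = 4
  item 5: 1
  item 8: 6
  item 12: 6 − 0 = 6
Sum = 6 + 4 + 1 + 6 + 6 = 23
Mean = 23 / 5 = 4.60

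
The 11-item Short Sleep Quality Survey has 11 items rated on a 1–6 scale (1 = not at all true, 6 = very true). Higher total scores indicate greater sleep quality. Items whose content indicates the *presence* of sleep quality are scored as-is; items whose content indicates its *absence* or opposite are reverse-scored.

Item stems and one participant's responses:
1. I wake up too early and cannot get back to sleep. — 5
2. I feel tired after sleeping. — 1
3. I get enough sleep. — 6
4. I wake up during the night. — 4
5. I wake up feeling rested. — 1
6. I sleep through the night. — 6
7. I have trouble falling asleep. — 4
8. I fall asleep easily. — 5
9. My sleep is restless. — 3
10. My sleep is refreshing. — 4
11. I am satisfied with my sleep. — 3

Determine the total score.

Items 1, 2, 4, 7, 9 describe the absence/opposite of sleep quality → reverse-score.
reversed = (1+6) − raw = 7 − raw.
  item 1: 7 − 5 = 2
  item 2: 7 − 1 = 6
  item 3: 6
  item 4: 7 − 4 = 3
  item 5: 1
  item 6: 6
  item 7: 7 − 4 = 3
  item 8: 5
  item 9: 7 − 3 = 4
  item 10: 4
  item 11: 3
Total = 2 + 6 + 6 + 3 + 1 + 6 + 3 + 5 + 4 + 4 + 3 = 43

43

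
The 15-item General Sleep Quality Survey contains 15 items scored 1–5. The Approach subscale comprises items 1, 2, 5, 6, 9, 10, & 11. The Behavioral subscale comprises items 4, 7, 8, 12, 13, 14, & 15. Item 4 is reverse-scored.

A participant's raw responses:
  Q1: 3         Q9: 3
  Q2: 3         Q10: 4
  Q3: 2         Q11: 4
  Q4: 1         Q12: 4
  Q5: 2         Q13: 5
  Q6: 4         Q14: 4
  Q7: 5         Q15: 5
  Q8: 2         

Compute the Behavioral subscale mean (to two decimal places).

Behavioral items: 4, 7, 8, 12, 13, 14, 15.
Of these, item 4 is reverse-scored; reversed = (1+5) − raw = 6 − raw.
  item 4: 6 − 1 = 5
  item 7: 5
  item 8: 2
  item 12: 4
  item 13: 5
  item 14: 4
  item 15: 5
Sum = 5 + 5 + 2 + 4 + 5 + 4 + 5 = 30
Mean = 30 / 7 = 4.29

4.29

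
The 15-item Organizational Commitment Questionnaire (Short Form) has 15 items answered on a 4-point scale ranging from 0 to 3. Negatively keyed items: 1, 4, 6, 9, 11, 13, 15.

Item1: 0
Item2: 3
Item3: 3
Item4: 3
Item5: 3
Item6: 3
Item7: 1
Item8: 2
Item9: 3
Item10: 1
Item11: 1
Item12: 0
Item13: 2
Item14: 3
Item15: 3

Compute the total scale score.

Apply reverse scoring (on a 0–3 scale, reversed = 3 − raw):
  item 1: 3 − 0 = 3
  item 4: 3 − 3 = 0
  item 6: 3 − 3 = 0
  item 9: 3 − 3 = 0
  item 11: 3 − 1 = 2
  item 13: 3 − 2 = 1
  item 15: 3 − 3 = 0
Scored items: 3, 3, 3, 0, 3, 0, 1, 2, 0, 1, 2, 0, 1, 3, 0
Total = 3 + 3 + 3 + 0 + 3 + 0 + 1 + 2 + 0 + 1 + 2 + 0 + 1 + 3 + 0 = 22

22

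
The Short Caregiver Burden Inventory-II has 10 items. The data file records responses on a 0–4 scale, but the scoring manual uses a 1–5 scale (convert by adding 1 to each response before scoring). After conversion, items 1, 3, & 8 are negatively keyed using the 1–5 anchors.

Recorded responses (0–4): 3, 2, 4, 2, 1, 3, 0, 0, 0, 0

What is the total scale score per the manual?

23

Convert to 1–5: 4, 3, 5, 3, 2, 4, 1, 1, 1, 1
Reverse-coded (reversed = (1+5) − raw = 6 − raw):
  item 1: 6 − 4 = 2
  item 3: 6 − 5 = 1
  item 8: 6 − 1 = 5
Scored: 2, 3, 1, 3, 2, 4, 1, 5, 1, 1
Total = 23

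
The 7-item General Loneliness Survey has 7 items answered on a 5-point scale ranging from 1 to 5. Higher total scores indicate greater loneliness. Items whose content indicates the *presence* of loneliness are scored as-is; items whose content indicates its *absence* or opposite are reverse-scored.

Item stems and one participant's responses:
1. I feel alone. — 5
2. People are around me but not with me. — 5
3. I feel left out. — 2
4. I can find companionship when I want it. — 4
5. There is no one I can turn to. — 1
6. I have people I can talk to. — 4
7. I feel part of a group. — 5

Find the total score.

Items 4, 6, 7 describe the absence/opposite of loneliness → reverse-score.
on a 1–5 scale, reversed = 6 − raw.
  item 1: 5
  item 2: 5
  item 3: 2
  item 4: 6 − 4 = 2
  item 5: 1
  item 6: 6 − 4 = 2
  item 7: 6 − 5 = 1
Total = 5 + 5 + 2 + 2 + 1 + 2 + 1 = 18

18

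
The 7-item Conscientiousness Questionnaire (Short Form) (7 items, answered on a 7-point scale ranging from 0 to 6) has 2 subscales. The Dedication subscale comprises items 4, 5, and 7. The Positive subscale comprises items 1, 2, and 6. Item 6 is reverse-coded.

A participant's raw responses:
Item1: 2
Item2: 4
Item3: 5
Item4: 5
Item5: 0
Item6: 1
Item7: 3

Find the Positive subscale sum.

Positive items: 1, 2, 6.
Of these, item 6 is reverse-coded; reversed = (0+6) − raw = 6 − raw.
  item 1: 2
  item 2: 4
  item 6: 6 − 1 = 5
Sum = 2 + 4 + 5 = 11

11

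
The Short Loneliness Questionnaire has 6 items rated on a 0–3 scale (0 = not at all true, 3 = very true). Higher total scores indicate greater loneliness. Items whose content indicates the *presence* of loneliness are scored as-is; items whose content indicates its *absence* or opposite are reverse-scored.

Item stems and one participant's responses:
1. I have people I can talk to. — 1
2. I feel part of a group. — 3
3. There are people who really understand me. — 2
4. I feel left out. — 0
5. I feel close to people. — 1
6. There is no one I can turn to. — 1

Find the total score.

Items 1, 2, 3, 5 describe the absence/opposite of loneliness → reverse-score.
reverse-coded value = 3 − response.
  item 1: 3 − 1 = 2
  item 2: 3 − 3 = 0
  item 3: 3 − 2 = 1
  item 4: 0
  item 5: 3 − 1 = 2
  item 6: 1
Total = 2 + 0 + 1 + 0 + 2 + 1 = 6

6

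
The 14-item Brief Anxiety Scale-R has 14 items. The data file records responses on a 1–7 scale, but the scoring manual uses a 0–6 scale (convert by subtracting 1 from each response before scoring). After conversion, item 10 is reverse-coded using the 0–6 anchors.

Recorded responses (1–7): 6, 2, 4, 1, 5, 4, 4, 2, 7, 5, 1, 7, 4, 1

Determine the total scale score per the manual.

37

Convert to 0–6: 5, 1, 3, 0, 4, 3, 3, 1, 6, 4, 0, 6, 3, 0
Reverse-coded (on a 0–6 scale, reversed = 6 − raw):
  item 10: 6 − 4 = 2
Scored: 5, 1, 3, 0, 4, 3, 3, 1, 6, 2, 0, 6, 3, 0
Total = 37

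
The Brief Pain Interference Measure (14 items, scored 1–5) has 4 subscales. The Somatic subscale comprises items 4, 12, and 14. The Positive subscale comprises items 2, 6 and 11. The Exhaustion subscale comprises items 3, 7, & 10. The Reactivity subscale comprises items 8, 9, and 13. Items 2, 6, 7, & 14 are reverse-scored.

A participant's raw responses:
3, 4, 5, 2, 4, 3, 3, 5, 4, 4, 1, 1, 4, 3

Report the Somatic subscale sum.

6

Somatic items: 4, 12, 14.
Of these, item 14 is reverse-scored; reverse-coded value = 6 − response.
  item 4: 2
  item 12: 1
  item 14: 6 − 3 = 3
Sum = 2 + 1 + 3 = 6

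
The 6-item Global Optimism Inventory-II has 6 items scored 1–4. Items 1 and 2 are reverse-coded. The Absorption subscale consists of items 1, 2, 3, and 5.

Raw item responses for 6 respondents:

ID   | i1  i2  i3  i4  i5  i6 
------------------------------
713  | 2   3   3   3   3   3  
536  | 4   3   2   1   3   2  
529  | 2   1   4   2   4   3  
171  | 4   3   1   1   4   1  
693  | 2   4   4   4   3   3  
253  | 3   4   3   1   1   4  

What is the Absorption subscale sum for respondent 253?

7

Respondent 253 raw: 3, 4, 3, 1, 1, 4.
Absorption items: 1, 2, 3, 5.
Reverse-coded (reversed = (1+4) − raw = 5 − raw):
  item 1: 5 − 3 = 2
  item 2: 5 − 4 = 1
  item 3: 3
  item 5: 1
Sum = 2 + 1 + 3 + 1 = 7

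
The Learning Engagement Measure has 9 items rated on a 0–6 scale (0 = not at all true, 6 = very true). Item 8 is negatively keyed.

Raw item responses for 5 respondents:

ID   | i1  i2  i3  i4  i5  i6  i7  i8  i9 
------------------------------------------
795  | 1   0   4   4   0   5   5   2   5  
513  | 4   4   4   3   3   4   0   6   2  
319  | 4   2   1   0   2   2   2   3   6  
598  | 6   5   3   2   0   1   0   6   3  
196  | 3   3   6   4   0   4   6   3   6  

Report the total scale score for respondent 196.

Respondent 196 raw: 3, 3, 6, 4, 0, 4, 6, 3, 6.
Reverse-coded (on a 0–6 scale, reversed = 6 − raw):
  item 1: 3
  item 2: 3
  item 3: 6
  item 4: 4
  item 5: 0
  item 6: 4
  item 7: 6
  item 8: 6 − 3 = 3
  item 9: 6
Sum = 3 + 3 + 6 + 4 + 0 + 4 + 6 + 3 + 6 = 35

35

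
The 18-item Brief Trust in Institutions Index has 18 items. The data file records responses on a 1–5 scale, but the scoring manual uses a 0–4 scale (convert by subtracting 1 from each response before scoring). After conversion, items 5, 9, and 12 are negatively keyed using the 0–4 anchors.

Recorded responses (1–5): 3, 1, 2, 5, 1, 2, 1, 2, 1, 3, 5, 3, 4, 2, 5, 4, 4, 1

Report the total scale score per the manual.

39

Convert to 0–4: 2, 0, 1, 4, 0, 1, 0, 1, 0, 2, 4, 2, 3, 1, 4, 3, 3, 0
Reverse-coded (reverse-coded value = 4 − response):
  item 5: 4 − 0 = 4
  item 9: 4 − 0 = 4
  item 12: 4 − 2 = 2
Scored: 2, 0, 1, 4, 4, 1, 0, 1, 4, 2, 4, 2, 3, 1, 4, 3, 3, 0
Total = 39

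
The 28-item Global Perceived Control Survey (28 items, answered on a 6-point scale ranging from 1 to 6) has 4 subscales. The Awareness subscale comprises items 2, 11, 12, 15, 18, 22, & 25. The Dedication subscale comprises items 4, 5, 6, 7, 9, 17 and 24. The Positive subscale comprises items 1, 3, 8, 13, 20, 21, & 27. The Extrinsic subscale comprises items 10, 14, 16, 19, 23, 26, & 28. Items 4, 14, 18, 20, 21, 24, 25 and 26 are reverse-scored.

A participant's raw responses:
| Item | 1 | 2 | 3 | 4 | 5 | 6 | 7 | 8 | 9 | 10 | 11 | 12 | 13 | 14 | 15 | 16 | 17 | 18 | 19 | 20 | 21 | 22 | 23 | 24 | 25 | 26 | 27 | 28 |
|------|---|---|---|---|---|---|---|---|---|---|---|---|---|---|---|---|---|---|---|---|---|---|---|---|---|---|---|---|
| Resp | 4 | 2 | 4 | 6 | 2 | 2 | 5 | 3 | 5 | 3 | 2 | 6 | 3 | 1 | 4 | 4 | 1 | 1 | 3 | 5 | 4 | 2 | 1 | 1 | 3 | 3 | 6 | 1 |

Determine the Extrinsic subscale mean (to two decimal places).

Extrinsic items: 10, 14, 16, 19, 23, 26, 28.
Of these, items 14 & 26 are reverse-scored; reverse-coded value = 7 − response.
  item 10: 3
  item 14: 7 − 1 = 6
  item 16: 4
  item 19: 3
  item 23: 1
  item 26: 7 − 3 = 4
  item 28: 1
Sum = 3 + 6 + 4 + 3 + 1 + 4 + 1 = 22
Mean = 22 / 7 = 3.14

3.14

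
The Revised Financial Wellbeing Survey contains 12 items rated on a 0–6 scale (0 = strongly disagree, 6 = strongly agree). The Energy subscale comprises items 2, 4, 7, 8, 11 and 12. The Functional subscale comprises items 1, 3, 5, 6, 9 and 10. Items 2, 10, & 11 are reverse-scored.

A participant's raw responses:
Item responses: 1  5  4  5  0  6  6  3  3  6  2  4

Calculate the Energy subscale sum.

23

Energy items: 2, 4, 7, 8, 11, 12.
Of these, items 2 and 11 are reverse-scored; reverse-coded value = 6 − response.
  item 2: 6 − 5 = 1
  item 4: 5
  item 7: 6
  item 8: 3
  item 11: 6 − 2 = 4
  item 12: 4
Sum = 1 + 5 + 6 + 3 + 4 + 4 = 23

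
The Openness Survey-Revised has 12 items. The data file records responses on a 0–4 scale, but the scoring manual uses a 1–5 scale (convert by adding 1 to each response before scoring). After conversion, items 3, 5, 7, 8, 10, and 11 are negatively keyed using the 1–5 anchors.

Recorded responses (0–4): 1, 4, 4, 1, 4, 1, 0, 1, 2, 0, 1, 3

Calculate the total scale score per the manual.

Convert to 1–5: 2, 5, 5, 2, 5, 2, 1, 2, 3, 1, 2, 4
Reverse-coded (reversed = (1+5) − raw = 6 − raw):
  item 3: 6 − 5 = 1
  item 5: 6 − 5 = 1
  item 7: 6 − 1 = 5
  item 8: 6 − 2 = 4
  item 10: 6 − 1 = 5
  item 11: 6 − 2 = 4
Scored: 2, 5, 1, 2, 1, 2, 5, 4, 3, 5, 4, 4
Total = 38

38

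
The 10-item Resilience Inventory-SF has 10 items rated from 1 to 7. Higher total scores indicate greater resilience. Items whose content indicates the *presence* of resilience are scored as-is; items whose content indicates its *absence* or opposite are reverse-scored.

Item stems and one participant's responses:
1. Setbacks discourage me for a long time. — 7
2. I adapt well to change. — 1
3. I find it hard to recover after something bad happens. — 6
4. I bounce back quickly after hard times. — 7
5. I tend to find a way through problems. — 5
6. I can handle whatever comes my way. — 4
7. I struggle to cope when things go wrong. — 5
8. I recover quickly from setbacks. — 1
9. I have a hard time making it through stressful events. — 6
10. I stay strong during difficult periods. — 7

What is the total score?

Items 1, 3, 7, 9 describe the absence/opposite of resilience → reverse-score.
reverse-coded value = 8 − response.
  item 1: 8 − 7 = 1
  item 2: 1
  item 3: 8 − 6 = 2
  item 4: 7
  item 5: 5
  item 6: 4
  item 7: 8 − 5 = 3
  item 8: 1
  item 9: 8 − 6 = 2
  item 10: 7
Total = 1 + 1 + 2 + 7 + 5 + 4 + 3 + 1 + 2 + 7 = 33

33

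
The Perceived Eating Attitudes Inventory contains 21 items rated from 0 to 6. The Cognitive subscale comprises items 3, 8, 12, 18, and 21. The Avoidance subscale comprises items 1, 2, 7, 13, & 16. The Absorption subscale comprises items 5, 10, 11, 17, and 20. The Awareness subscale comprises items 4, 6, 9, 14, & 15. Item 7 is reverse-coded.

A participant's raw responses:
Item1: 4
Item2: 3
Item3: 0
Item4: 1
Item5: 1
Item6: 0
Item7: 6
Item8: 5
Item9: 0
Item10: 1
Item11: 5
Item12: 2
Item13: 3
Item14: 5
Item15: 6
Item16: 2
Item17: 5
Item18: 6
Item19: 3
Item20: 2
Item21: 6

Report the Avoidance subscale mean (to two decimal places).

Avoidance items: 1, 2, 7, 13, 16.
Of these, item 7 is reverse-coded; reverse-coded value = 6 − response.
  item 1: 4
  item 2: 3
  item 7: 6 − 6 = 0
  item 13: 3
  item 16: 2
Sum = 4 + 3 + 0 + 3 + 2 = 12
Mean = 12 / 5 = 2.40

2.40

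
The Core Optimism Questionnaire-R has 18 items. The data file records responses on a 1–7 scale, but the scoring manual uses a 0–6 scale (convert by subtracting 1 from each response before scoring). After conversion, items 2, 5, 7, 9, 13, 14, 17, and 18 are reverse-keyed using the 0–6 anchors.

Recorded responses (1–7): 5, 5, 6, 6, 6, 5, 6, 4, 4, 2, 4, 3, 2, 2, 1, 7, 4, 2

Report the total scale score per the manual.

Convert to 0–6: 4, 4, 5, 5, 5, 4, 5, 3, 3, 1, 3, 2, 1, 1, 0, 6, 3, 1
Reverse-coded (reverse-coded value = 6 − response):
  item 2: 6 − 4 = 2
  item 5: 6 − 5 = 1
  item 7: 6 − 5 = 1
  item 9: 6 − 3 = 3
  item 13: 6 − 1 = 5
  item 14: 6 − 1 = 5
  item 17: 6 − 3 = 3
  item 18: 6 − 1 = 5
Scored: 4, 2, 5, 5, 1, 4, 1, 3, 3, 1, 3, 2, 5, 5, 0, 6, 3, 5
Total = 58

58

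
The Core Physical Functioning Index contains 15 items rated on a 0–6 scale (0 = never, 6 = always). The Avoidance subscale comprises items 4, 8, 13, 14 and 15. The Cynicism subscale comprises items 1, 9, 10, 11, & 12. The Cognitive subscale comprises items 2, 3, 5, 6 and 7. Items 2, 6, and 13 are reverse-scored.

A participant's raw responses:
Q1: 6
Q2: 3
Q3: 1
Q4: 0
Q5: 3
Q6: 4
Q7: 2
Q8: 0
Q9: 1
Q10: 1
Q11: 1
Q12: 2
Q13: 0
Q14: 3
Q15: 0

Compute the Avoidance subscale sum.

Avoidance items: 4, 8, 13, 14, 15.
Of these, item 13 is reverse-scored; reverse-coded value = 6 − response.
  item 4: 0
  item 8: 0
  item 13: 6 − 0 = 6
  item 14: 3
  item 15: 0
Sum = 0 + 0 + 6 + 3 + 0 = 9

9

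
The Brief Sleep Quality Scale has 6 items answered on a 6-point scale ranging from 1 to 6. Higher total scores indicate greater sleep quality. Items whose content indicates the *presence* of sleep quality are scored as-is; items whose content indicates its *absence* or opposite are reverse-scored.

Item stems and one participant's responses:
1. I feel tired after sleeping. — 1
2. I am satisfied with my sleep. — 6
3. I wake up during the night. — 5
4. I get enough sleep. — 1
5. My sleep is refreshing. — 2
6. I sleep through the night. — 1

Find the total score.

18

Items 1, 3 describe the absence/opposite of sleep quality → reverse-score.
on a 1–6 scale, reversed = 7 − raw.
  item 1: 7 − 1 = 6
  item 2: 6
  item 3: 7 − 5 = 2
  item 4: 1
  item 5: 2
  item 6: 1
Total = 6 + 6 + 2 + 1 + 2 + 1 = 18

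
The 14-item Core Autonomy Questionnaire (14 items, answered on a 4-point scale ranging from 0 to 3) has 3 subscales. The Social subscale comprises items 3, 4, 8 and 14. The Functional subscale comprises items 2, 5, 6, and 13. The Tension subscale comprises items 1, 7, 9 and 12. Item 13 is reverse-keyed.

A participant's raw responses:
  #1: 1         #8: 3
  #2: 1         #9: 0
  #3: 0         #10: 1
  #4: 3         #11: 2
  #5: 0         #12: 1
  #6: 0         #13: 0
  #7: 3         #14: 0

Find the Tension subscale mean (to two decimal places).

1.25

Tension items: 1, 7, 9, 12.
  item 1: 1
  item 7: 3
  item 9: 0
  item 12: 1
Sum = 1 + 3 + 0 + 1 = 5
Mean = 5 / 4 = 1.25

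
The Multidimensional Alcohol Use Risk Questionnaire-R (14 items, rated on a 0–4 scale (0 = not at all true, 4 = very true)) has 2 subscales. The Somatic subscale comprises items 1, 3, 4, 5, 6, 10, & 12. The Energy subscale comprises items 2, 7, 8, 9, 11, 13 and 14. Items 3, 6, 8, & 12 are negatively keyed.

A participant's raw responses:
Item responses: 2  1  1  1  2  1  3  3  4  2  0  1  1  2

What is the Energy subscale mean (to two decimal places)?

Energy items: 2, 7, 8, 9, 11, 13, 14.
Of these, item 8 is negatively keyed; reversed = (0+4) − raw = 4 − raw.
  item 2: 1
  item 7: 3
  item 8: 4 − 3 = 1
  item 9: 4
  item 11: 0
  item 13: 1
  item 14: 2
Sum = 1 + 3 + 1 + 4 + 0 + 1 + 2 = 12
Mean = 12 / 7 = 1.71

1.71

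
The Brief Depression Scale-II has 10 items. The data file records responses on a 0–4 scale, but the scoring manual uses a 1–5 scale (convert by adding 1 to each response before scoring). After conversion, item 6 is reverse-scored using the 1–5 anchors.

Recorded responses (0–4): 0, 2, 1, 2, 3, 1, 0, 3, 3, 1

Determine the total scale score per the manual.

Convert to 1–5: 1, 3, 2, 3, 4, 2, 1, 4, 4, 2
Reverse-coded (on a 1–5 scale, reversed = 6 − raw):
  item 6: 6 − 2 = 4
Scored: 1, 3, 2, 3, 4, 4, 1, 4, 4, 2
Total = 28

28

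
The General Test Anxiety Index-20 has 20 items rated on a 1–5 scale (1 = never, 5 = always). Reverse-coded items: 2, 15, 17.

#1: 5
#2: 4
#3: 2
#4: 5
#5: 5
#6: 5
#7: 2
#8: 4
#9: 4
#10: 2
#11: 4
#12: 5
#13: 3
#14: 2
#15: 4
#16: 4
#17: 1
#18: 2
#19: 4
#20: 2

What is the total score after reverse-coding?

Raw sum = 69. Reverse-coded items: 2, 15, 17; their raw sum = 9.
Each reversal replaces raw with 6 − raw, changing the total by 6 − 2·raw per item.
Total = 69 + 3·6 − 2·9 = 69 + 18 − 18 = 69

69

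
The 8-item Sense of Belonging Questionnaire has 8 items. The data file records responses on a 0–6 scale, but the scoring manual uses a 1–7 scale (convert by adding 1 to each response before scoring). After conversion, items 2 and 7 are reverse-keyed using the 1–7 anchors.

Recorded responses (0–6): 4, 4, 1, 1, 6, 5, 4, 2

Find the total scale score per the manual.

31

Convert to 1–7: 5, 5, 2, 2, 7, 6, 5, 3
Reverse-coded (reversed = (1+7) − raw = 8 − raw):
  item 2: 8 − 5 = 3
  item 7: 8 − 5 = 3
Scored: 5, 3, 2, 2, 7, 6, 3, 3
Total = 31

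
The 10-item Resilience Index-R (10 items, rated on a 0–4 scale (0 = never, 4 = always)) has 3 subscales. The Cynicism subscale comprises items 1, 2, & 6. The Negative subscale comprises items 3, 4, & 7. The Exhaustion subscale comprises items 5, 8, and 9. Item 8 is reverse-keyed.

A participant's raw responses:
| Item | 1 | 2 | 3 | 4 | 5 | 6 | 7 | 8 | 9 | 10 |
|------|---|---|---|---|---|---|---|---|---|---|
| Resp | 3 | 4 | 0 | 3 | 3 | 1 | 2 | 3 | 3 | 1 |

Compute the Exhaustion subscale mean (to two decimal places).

Exhaustion items: 5, 8, 9.
Of these, item 8 is reverse-keyed; reverse-coded value = 4 − response.
  item 5: 3
  item 8: 4 − 3 = 1
  item 9: 3
Sum = 3 + 1 + 3 = 7
Mean = 7 / 3 = 2.33

2.33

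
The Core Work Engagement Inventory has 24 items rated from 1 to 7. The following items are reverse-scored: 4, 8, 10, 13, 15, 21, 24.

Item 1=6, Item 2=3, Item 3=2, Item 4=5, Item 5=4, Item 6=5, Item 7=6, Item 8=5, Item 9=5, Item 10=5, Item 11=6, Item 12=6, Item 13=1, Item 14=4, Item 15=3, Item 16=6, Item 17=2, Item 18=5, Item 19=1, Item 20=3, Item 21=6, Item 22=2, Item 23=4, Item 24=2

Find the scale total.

Raw sum = 97. Reverse-scored items: 4, 8, 10, 13, 15, 21, 24; their raw sum = 27.
Each reversal replaces raw with 8 − raw, changing the total by 8 − 2·raw per item.
Total = 97 + 7·8 − 2·27 = 97 + 56 − 54 = 99

99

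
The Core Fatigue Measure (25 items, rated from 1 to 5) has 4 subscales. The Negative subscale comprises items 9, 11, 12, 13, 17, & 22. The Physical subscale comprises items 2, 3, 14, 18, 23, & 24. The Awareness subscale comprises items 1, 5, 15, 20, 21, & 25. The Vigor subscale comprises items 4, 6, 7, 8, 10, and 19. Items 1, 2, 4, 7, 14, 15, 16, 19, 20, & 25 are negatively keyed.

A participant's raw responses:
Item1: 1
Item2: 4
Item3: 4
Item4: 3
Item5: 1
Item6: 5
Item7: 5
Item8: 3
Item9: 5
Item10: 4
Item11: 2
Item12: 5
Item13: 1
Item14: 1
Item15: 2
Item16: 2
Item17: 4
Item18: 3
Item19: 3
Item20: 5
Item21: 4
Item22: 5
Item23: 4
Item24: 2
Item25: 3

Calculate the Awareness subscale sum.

18

Awareness items: 1, 5, 15, 20, 21, 25.
Of these, items 1, 15, 20, & 25 are negatively keyed; reverse-coded value = 6 − response.
  item 1: 6 − 1 = 5
  item 5: 1
  item 15: 6 − 2 = 4
  item 20: 6 − 5 = 1
  item 21: 4
  item 25: 6 − 3 = 3
Sum = 5 + 1 + 4 + 1 + 4 + 3 = 18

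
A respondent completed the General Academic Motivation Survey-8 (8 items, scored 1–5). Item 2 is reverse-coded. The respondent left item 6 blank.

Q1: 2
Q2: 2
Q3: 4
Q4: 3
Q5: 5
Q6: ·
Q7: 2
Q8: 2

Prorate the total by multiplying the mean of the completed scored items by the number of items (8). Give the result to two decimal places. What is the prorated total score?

25.14

Reverse-coded (on a 1–5 scale, reversed = 6 − raw):
  item 2: 6 − 2 = 4
Completed scored items (7 of 8): 2, 4, 4, 3, 5, 2, 2; sum = 22.
Person mean = 22 / 7 ≈ 3.1429
Prorated total = (22 / 7) × 8 = 25.14 (to 2 dp)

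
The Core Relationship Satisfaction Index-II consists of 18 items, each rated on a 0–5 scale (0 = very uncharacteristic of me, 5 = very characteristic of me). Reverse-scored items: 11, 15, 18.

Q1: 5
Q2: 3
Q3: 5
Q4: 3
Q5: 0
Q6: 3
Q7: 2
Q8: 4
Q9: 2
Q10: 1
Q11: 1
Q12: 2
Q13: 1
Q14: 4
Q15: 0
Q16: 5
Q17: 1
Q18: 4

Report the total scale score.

51

Reverse-scored items use 5 − raw:
  item 11: 5 − 1 = 4
  item 15: 5 − 0 = 5
  item 18: 5 − 4 = 1
Scored responses: 5, 3, 5, 3, 0, 3, 2, 4, 2, 1, 4, 2, 1, 4, 5, 5, 1, 1
Total = 5 + 3 + 5 + 3 + 0 + 3 + 2 + 4 + 2 + 1 + 4 + 2 + 1 + 4 + 5 + 5 + 1 + 1 = 51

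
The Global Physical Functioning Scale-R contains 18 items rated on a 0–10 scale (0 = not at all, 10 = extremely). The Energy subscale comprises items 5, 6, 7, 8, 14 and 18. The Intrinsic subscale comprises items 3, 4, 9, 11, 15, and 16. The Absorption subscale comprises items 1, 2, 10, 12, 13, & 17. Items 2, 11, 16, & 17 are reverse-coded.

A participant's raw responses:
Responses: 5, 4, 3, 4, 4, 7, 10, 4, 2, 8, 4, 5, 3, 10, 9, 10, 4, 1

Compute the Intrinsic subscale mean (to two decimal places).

4.00

Intrinsic items: 3, 4, 9, 11, 15, 16.
Of these, items 11 and 16 are reverse-coded; on a 0–10 scale, reversed = 10 − raw.
  item 3: 3
  item 4: 4
  item 9: 2
  item 11: 10 − 4 = 6
  item 15: 9
  item 16: 10 − 10 = 0
Sum = 3 + 4 + 2 + 6 + 9 + 0 = 24
Mean = 24 / 6 = 4.00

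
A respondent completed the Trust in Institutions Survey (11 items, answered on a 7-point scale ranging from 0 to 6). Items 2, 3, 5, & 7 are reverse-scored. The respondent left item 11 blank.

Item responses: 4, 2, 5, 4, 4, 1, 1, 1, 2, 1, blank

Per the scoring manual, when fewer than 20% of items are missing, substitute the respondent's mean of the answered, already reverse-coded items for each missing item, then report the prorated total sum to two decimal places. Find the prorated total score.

27.50

Reverse-coded (reversed = (0+6) − raw = 6 − raw):
  item 2: 6 − 2 = 4
  item 3: 6 − 5 = 1
  item 5: 6 − 4 = 2
  item 7: 6 − 1 = 5
Completed scored items (10 of 11): 4, 4, 1, 4, 2, 1, 5, 1, 2, 1; sum = 25.
Person mean = 25 / 10 ≈ 2.5000
Prorated total = (25 / 10) × 11 = 27.50 (to 2 dp)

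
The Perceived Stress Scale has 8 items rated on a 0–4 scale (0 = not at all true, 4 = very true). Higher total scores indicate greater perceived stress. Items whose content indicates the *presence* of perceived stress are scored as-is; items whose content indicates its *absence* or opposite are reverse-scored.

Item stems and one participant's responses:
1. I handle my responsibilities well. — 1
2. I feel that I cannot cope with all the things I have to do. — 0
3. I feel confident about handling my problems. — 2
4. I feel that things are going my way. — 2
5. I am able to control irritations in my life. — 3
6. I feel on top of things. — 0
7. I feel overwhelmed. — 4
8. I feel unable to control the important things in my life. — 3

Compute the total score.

Items 1, 3, 4, 5, 6 describe the absence/opposite of perceived stress → reverse-score.
reverse-coded value = 4 − response.
  item 1: 4 − 1 = 3
  item 2: 0
  item 3: 4 − 2 = 2
  item 4: 4 − 2 = 2
  item 5: 4 − 3 = 1
  item 6: 4 − 0 = 4
  item 7: 4
  item 8: 3
Total = 3 + 0 + 2 + 2 + 1 + 4 + 4 + 3 = 19

19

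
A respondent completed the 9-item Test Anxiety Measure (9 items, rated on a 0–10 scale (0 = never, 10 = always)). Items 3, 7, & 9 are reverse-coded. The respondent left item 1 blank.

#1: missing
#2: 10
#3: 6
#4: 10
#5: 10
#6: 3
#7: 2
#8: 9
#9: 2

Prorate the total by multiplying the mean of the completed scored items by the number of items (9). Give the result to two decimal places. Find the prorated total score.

Reverse-coded (reverse-coded value = 10 − response):
  item 3: 10 − 6 = 4
  item 7: 10 − 2 = 8
  item 9: 10 − 2 = 8
Completed scored items (8 of 9): 10, 4, 10, 10, 3, 8, 9, 8; sum = 62.
Person mean = 62 / 8 ≈ 7.7500
Prorated total = (62 / 8) × 9 = 69.75 (to 2 dp)

69.75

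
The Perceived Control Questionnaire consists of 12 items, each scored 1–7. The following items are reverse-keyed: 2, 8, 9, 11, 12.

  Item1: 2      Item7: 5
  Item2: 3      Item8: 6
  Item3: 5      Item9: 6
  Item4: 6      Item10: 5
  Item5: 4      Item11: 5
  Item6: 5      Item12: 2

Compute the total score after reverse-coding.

50

Reversing items 2, 8, 9, 11, and 12 with 8 − raw:
Total = 2 + (8−3) + 5 + 6 + 4 + 5 + 5 + (8−6) + (8−6) + 5 + (8−5) + (8−2)
      = 2 + 5 + 5 + 6 + 4 + 5 + 5 + 2 + 2 + 5 + 3 + 6 = 50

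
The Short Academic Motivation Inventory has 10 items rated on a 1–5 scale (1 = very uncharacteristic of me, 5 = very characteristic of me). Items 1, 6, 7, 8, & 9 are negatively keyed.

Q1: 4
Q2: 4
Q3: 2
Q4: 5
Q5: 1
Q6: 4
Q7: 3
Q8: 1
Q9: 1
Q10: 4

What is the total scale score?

Raw sum = 29. Negatively keyed items: 1, 6, 7, 8, 9; their raw sum = 13.
Each reversal replaces raw with 6 − raw, changing the total by 6 − 2·raw per item.
Total = 29 + 5·6 − 2·13 = 29 + 30 − 26 = 33

33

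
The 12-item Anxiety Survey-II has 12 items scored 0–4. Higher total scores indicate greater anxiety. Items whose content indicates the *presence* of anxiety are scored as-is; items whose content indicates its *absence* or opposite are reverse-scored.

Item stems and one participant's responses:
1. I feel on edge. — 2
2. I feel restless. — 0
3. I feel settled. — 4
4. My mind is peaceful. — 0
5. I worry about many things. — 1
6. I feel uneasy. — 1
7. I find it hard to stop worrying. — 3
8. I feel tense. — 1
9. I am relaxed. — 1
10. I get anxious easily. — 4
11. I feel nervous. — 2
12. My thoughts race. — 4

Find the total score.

Items 3, 4, 9 describe the absence/opposite of anxiety → reverse-score.
reverse-coded value = 4 − response.
  item 1: 2
  item 2: 0
  item 3: 4 − 4 = 0
  item 4: 4 − 0 = 4
  item 5: 1
  item 6: 1
  item 7: 3
  item 8: 1
  item 9: 4 − 1 = 3
  item 10: 4
  item 11: 2
  item 12: 4
Total = 2 + 0 + 0 + 4 + 1 + 1 + 3 + 1 + 3 + 4 + 2 + 4 = 25

25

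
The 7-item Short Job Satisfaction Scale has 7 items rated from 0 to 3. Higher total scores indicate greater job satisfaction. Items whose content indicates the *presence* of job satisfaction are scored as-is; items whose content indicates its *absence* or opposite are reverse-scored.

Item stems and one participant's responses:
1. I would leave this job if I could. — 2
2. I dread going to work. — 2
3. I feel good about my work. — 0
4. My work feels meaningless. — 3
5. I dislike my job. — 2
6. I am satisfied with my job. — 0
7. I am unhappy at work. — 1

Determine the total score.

Items 1, 2, 4, 5, 7 describe the absence/opposite of job satisfaction → reverse-score.
reversed = (0+3) − raw = 3 − raw.
  item 1: 3 − 2 = 1
  item 2: 3 − 2 = 1
  item 3: 0
  item 4: 3 − 3 = 0
  item 5: 3 − 2 = 1
  item 6: 0
  item 7: 3 − 1 = 2
Total = 1 + 1 + 0 + 0 + 1 + 0 + 2 = 5

5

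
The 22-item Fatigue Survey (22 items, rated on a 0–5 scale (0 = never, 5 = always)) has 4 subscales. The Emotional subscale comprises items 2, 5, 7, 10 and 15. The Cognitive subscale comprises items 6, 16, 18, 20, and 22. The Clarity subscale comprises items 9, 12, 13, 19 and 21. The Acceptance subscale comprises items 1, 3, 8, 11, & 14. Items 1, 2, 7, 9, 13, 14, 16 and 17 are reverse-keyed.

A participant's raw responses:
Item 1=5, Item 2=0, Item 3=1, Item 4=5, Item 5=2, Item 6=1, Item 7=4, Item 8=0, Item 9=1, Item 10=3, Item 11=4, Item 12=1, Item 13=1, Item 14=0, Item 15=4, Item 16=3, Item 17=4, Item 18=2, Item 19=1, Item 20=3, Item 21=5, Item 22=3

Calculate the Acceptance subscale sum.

10

Acceptance items: 1, 3, 8, 11, 14.
Of these, items 1 & 14 are reverse-keyed; on a 0–5 scale, reversed = 5 − raw.
  item 1: 5 − 5 = 0
  item 3: 1
  item 8: 0
  item 11: 4
  item 14: 5 − 0 = 5
Sum = 0 + 1 + 0 + 4 + 5 = 10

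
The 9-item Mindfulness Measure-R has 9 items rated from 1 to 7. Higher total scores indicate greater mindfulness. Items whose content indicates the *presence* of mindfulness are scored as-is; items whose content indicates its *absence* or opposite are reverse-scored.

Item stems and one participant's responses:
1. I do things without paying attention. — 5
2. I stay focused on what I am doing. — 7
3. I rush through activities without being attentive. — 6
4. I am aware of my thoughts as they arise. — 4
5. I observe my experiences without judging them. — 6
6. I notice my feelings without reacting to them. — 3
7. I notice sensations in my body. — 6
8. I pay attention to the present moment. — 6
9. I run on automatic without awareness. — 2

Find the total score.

43

Items 1, 3, 9 describe the absence/opposite of mindfulness → reverse-score.
reverse-coded value = 8 − response.
  item 1: 8 − 5 = 3
  item 2: 7
  item 3: 8 − 6 = 2
  item 4: 4
  item 5: 6
  item 6: 3
  item 7: 6
  item 8: 6
  item 9: 8 − 2 = 6
Total = 3 + 7 + 2 + 4 + 6 + 3 + 6 + 6 + 6 = 43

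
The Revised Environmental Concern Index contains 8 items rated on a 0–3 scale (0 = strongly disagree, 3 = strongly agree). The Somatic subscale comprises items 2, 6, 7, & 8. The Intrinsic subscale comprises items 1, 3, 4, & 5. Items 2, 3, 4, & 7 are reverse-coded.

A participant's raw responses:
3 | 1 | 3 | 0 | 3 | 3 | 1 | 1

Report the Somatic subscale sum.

8

Somatic items: 2, 6, 7, 8.
Of these, items 2 & 7 are reverse-coded; on a 0–3 scale, reversed = 3 − raw.
  item 2: 3 − 1 = 2
  item 6: 3
  item 7: 3 − 1 = 2
  item 8: 1
Sum = 2 + 3 + 2 + 1 = 8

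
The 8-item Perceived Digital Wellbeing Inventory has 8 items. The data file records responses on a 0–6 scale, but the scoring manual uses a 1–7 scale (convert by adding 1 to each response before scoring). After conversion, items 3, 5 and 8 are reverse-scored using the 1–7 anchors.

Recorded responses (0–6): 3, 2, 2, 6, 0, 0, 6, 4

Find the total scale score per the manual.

Convert to 1–7: 4, 3, 3, 7, 1, 1, 7, 5
Reverse-coded (reversed = (1+7) − raw = 8 − raw):
  item 3: 8 − 3 = 5
  item 5: 8 − 1 = 7
  item 8: 8 − 5 = 3
Scored: 4, 3, 5, 7, 7, 1, 7, 3
Total = 37

37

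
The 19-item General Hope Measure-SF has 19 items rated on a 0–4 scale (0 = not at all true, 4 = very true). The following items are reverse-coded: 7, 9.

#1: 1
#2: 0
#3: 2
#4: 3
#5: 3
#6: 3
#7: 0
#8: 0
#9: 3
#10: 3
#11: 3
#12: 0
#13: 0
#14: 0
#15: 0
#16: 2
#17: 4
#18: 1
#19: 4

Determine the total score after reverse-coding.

34

Reverse-coded items (on a 0–4 scale, reversed = 4 − raw):
  item 7: 4 − 0 = 4
  item 9: 4 − 3 = 1
Scored items: 1, 0, 2, 3, 3, 3, 4, 0, 1, 3, 3, 0, 0, 0, 0, 2, 4, 1, 4
Total = 1 + 0 + 2 + 3 + 3 + 3 + 4 + 0 + 1 + 3 + 3 + 0 + 0 + 0 + 0 + 2 + 4 + 1 + 4 = 34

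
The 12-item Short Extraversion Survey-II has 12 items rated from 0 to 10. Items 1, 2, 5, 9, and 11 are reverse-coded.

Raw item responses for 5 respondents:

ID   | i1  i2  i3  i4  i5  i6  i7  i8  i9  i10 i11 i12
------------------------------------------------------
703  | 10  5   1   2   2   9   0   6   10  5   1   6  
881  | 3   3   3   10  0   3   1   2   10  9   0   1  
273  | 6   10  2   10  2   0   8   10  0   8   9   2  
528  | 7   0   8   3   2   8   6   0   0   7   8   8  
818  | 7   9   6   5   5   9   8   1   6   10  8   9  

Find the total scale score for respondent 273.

63

Respondent 273 raw: 6, 10, 2, 10, 2, 0, 8, 10, 0, 8, 9, 2.
Reverse-coded (reversed = (0+10) − raw = 10 − raw):
  item 1: 10 − 6 = 4
  item 2: 10 − 10 = 0
  item 3: 2
  item 4: 10
  item 5: 10 − 2 = 8
  item 6: 0
  item 7: 8
  item 8: 10
  item 9: 10 − 0 = 10
  item 10: 8
  item 11: 10 − 9 = 1
  item 12: 2
Sum = 4 + 0 + 2 + 10 + 8 + 0 + 8 + 10 + 10 + 8 + 1 + 2 = 63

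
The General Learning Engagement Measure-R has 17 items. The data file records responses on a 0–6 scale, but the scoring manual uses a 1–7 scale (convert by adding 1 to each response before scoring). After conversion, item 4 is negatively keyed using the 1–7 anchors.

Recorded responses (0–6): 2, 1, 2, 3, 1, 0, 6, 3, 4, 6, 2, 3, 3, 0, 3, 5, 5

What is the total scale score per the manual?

66

Convert to 1–7: 3, 2, 3, 4, 2, 1, 7, 4, 5, 7, 3, 4, 4, 1, 4, 6, 6
Reverse-coded (reverse-coded value = 8 − response):
  item 4: 8 − 4 = 4
Scored: 3, 2, 3, 4, 2, 1, 7, 4, 5, 7, 3, 4, 4, 1, 4, 6, 6
Total = 66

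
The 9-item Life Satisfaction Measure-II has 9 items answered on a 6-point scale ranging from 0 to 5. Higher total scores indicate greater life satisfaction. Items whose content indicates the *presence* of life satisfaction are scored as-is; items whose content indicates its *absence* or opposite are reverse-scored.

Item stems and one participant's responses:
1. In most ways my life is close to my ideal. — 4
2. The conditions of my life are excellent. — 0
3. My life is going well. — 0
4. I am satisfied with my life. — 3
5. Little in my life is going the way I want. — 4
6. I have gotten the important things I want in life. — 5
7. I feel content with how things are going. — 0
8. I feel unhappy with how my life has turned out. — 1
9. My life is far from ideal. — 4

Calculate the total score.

Items 5, 8, 9 describe the absence/opposite of life satisfaction → reverse-score.
reverse-coded value = 5 − response.
  item 1: 4
  item 2: 0
  item 3: 0
  item 4: 3
  item 5: 5 − 4 = 1
  item 6: 5
  item 7: 0
  item 8: 5 − 1 = 4
  item 9: 5 − 4 = 1
Total = 4 + 0 + 0 + 3 + 1 + 5 + 0 + 4 + 1 = 18

18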